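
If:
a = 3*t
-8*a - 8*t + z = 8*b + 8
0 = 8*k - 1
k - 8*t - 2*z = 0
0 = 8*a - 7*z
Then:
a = 21/832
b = -857/832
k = 1/8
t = 7/832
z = 3/104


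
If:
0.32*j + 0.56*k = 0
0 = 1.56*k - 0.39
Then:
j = -0.44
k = 0.25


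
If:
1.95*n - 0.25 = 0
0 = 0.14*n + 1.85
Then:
No Solution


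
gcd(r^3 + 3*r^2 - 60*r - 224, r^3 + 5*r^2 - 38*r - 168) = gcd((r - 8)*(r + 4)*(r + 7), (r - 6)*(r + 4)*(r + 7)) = r^2 + 11*r + 28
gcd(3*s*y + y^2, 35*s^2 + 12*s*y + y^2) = 1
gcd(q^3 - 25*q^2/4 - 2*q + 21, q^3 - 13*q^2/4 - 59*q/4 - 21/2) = q^2 - 17*q/4 - 21/2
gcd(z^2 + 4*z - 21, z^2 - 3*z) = z - 3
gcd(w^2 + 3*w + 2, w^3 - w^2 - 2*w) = w + 1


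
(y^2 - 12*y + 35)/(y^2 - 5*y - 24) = (-y^2 + 12*y - 35)/(-y^2 + 5*y + 24)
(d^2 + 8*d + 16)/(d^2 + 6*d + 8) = (d + 4)/(d + 2)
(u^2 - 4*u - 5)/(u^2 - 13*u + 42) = (u^2 - 4*u - 5)/(u^2 - 13*u + 42)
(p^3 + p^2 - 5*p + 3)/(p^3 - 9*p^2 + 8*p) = (p^2 + 2*p - 3)/(p*(p - 8))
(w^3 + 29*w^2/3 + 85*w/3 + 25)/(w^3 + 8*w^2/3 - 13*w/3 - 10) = (w + 5)/(w - 2)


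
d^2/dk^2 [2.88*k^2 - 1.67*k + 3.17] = 5.76000000000000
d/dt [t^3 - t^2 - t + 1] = 3*t^2 - 2*t - 1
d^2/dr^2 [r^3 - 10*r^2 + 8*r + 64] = 6*r - 20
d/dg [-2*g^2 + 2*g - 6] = 2 - 4*g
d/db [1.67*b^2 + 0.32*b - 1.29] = 3.34*b + 0.32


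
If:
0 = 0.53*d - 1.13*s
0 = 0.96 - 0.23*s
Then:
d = 8.90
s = 4.17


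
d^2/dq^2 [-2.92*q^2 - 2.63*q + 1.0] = -5.84000000000000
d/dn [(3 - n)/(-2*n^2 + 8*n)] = (-n^2 + 6*n - 12)/(2*n^2*(n^2 - 8*n + 16))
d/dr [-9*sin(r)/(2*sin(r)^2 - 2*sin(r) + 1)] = -9*cos(r)*cos(2*r)/(2*sin(r) + cos(2*r) - 2)^2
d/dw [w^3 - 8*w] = 3*w^2 - 8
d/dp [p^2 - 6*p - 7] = 2*p - 6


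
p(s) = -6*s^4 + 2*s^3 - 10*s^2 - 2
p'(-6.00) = 5520.00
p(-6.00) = -8570.00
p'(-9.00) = 18162.00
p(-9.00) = -41636.00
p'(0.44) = -9.68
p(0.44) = -3.99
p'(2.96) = -629.05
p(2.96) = -498.34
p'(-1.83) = 203.78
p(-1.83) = -115.04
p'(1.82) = -161.21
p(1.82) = -88.90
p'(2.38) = -337.16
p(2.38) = -224.19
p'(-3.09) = 827.18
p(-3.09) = -703.49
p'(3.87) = -1378.59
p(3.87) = -1381.69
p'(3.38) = -925.80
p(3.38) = -822.12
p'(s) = -24*s^3 + 6*s^2 - 20*s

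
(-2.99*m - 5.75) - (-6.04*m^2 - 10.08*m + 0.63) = 6.04*m^2 + 7.09*m - 6.38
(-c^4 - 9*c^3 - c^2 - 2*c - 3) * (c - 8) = -c^5 - c^4 + 71*c^3 + 6*c^2 + 13*c + 24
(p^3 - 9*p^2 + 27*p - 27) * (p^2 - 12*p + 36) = p^5 - 21*p^4 + 171*p^3 - 675*p^2 + 1296*p - 972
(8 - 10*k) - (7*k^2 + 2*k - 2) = -7*k^2 - 12*k + 10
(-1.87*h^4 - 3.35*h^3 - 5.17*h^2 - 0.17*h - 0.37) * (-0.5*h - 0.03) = 0.935*h^5 + 1.7311*h^4 + 2.6855*h^3 + 0.2401*h^2 + 0.1901*h + 0.0111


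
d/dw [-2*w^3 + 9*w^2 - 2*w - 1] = -6*w^2 + 18*w - 2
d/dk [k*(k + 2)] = 2*k + 2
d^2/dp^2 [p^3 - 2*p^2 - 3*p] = 6*p - 4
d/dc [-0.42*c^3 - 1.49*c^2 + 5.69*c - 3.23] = -1.26*c^2 - 2.98*c + 5.69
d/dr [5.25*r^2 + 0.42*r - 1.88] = 10.5*r + 0.42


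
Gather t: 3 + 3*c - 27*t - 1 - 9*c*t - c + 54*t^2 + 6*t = 2*c + 54*t^2 + t*(-9*c - 21) + 2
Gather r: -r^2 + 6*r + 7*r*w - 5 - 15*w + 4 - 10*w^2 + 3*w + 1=-r^2 + r*(7*w + 6) - 10*w^2 - 12*w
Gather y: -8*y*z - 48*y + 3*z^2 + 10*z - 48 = y*(-8*z - 48) + 3*z^2 + 10*z - 48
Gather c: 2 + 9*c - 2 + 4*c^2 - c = 4*c^2 + 8*c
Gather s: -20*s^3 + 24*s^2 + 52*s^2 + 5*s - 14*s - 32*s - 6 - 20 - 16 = -20*s^3 + 76*s^2 - 41*s - 42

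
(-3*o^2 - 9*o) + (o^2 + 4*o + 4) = -2*o^2 - 5*o + 4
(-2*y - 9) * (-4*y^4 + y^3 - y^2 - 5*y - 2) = 8*y^5 + 34*y^4 - 7*y^3 + 19*y^2 + 49*y + 18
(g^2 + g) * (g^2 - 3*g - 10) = g^4 - 2*g^3 - 13*g^2 - 10*g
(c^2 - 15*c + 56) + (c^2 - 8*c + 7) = 2*c^2 - 23*c + 63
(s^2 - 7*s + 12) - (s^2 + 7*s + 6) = 6 - 14*s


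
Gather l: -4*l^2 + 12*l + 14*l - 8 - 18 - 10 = -4*l^2 + 26*l - 36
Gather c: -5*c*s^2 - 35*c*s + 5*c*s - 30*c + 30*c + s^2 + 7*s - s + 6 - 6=c*(-5*s^2 - 30*s) + s^2 + 6*s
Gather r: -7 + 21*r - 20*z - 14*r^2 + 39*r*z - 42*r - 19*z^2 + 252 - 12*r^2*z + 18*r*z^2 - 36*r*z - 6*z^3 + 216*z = r^2*(-12*z - 14) + r*(18*z^2 + 3*z - 21) - 6*z^3 - 19*z^2 + 196*z + 245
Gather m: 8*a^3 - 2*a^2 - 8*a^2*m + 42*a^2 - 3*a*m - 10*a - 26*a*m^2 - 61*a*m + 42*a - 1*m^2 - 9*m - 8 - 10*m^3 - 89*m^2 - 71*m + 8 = 8*a^3 + 40*a^2 + 32*a - 10*m^3 + m^2*(-26*a - 90) + m*(-8*a^2 - 64*a - 80)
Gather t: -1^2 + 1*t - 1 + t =2*t - 2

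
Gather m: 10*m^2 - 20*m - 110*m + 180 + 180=10*m^2 - 130*m + 360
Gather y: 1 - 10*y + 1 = 2 - 10*y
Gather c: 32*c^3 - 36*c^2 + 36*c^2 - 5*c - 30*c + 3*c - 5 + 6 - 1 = 32*c^3 - 32*c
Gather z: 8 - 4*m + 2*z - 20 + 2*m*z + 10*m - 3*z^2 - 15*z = 6*m - 3*z^2 + z*(2*m - 13) - 12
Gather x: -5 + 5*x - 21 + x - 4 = 6*x - 30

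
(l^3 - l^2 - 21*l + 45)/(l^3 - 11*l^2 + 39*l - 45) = (l + 5)/(l - 5)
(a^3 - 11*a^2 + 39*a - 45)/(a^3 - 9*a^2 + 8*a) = (a^3 - 11*a^2 + 39*a - 45)/(a*(a^2 - 9*a + 8))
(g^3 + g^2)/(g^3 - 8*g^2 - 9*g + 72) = g^2*(g + 1)/(g^3 - 8*g^2 - 9*g + 72)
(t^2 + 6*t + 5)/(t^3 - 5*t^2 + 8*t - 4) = (t^2 + 6*t + 5)/(t^3 - 5*t^2 + 8*t - 4)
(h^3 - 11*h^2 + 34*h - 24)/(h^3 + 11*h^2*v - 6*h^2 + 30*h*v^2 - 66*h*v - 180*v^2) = (h^2 - 5*h + 4)/(h^2 + 11*h*v + 30*v^2)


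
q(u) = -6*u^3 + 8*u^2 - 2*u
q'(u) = -18*u^2 + 16*u - 2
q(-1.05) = 17.87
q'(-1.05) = -38.64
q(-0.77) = 9.02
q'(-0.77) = -24.99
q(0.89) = 0.33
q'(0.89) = -2.02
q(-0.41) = 2.58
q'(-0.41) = -11.59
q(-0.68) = 6.95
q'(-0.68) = -21.20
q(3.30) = -135.10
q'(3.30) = -145.22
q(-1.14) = 21.57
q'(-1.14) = -43.63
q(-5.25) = 1099.22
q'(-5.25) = -582.12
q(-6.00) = 1596.00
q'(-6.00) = -746.00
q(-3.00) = 240.00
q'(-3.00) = -212.00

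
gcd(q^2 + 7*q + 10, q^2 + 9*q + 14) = q + 2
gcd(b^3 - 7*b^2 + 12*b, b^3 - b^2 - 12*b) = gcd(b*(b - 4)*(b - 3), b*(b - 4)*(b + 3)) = b^2 - 4*b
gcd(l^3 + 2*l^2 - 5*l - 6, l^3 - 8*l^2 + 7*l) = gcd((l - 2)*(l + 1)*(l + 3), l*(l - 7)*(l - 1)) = 1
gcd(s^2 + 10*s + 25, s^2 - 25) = s + 5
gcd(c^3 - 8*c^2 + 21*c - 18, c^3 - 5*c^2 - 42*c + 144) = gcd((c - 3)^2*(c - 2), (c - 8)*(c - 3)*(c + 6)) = c - 3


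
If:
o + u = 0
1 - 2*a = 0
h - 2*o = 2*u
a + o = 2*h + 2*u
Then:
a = 1/2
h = 0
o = -1/6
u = 1/6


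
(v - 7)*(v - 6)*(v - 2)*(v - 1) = v^4 - 16*v^3 + 83*v^2 - 152*v + 84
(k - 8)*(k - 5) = k^2 - 13*k + 40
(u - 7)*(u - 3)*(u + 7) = u^3 - 3*u^2 - 49*u + 147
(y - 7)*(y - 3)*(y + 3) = y^3 - 7*y^2 - 9*y + 63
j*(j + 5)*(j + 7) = j^3 + 12*j^2 + 35*j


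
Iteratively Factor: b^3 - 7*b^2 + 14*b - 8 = (b - 2)*(b^2 - 5*b + 4) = (b - 4)*(b - 2)*(b - 1)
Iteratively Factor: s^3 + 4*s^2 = (s)*(s^2 + 4*s) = s*(s + 4)*(s)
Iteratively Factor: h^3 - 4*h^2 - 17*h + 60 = (h - 5)*(h^2 + h - 12) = (h - 5)*(h + 4)*(h - 3)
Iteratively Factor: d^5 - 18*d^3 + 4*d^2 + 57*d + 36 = (d - 3)*(d^4 + 3*d^3 - 9*d^2 - 23*d - 12) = (d - 3)^2*(d^3 + 6*d^2 + 9*d + 4) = (d - 3)^2*(d + 1)*(d^2 + 5*d + 4) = (d - 3)^2*(d + 1)^2*(d + 4)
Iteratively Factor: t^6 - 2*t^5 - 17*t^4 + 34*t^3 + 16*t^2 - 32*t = (t - 2)*(t^5 - 17*t^3 + 16*t) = (t - 2)*(t + 4)*(t^4 - 4*t^3 - t^2 + 4*t) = t*(t - 2)*(t + 4)*(t^3 - 4*t^2 - t + 4) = t*(t - 4)*(t - 2)*(t + 4)*(t^2 - 1) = t*(t - 4)*(t - 2)*(t + 1)*(t + 4)*(t - 1)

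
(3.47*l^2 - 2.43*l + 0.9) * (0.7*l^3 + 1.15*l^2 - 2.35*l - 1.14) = 2.429*l^5 + 2.2895*l^4 - 10.319*l^3 + 2.7897*l^2 + 0.6552*l - 1.026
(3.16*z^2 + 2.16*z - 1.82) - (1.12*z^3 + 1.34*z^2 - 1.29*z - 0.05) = -1.12*z^3 + 1.82*z^2 + 3.45*z - 1.77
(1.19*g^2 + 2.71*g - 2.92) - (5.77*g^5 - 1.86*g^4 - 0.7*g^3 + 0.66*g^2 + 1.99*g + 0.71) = -5.77*g^5 + 1.86*g^4 + 0.7*g^3 + 0.53*g^2 + 0.72*g - 3.63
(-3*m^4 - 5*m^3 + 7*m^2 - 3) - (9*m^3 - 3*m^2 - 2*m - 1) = -3*m^4 - 14*m^3 + 10*m^2 + 2*m - 2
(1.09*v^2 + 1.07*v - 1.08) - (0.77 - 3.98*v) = 1.09*v^2 + 5.05*v - 1.85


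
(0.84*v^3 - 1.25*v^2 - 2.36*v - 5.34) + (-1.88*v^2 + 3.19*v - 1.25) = 0.84*v^3 - 3.13*v^2 + 0.83*v - 6.59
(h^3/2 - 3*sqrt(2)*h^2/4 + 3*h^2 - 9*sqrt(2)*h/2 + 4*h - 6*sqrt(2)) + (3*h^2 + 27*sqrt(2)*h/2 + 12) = h^3/2 - 3*sqrt(2)*h^2/4 + 6*h^2 + 4*h + 9*sqrt(2)*h - 6*sqrt(2) + 12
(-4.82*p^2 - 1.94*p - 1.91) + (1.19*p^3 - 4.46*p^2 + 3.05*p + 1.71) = 1.19*p^3 - 9.28*p^2 + 1.11*p - 0.2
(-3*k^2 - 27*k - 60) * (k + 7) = -3*k^3 - 48*k^2 - 249*k - 420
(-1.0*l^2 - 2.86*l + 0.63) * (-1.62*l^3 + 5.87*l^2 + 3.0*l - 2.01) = 1.62*l^5 - 1.2368*l^4 - 20.8088*l^3 - 2.8719*l^2 + 7.6386*l - 1.2663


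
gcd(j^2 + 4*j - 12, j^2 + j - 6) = j - 2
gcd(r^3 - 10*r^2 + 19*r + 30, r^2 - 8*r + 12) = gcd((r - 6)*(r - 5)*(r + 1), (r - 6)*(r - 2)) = r - 6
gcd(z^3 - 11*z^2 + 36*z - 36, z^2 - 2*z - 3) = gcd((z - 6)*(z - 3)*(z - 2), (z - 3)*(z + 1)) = z - 3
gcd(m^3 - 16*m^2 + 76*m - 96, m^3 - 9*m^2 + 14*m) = m - 2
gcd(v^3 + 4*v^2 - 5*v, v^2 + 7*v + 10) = v + 5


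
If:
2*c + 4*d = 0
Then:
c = -2*d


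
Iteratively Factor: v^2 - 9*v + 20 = (v - 5)*(v - 4)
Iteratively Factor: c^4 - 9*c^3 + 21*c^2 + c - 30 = (c - 2)*(c^3 - 7*c^2 + 7*c + 15) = (c - 3)*(c - 2)*(c^2 - 4*c - 5) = (c - 3)*(c - 2)*(c + 1)*(c - 5)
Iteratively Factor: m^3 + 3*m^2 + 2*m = (m)*(m^2 + 3*m + 2) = m*(m + 2)*(m + 1)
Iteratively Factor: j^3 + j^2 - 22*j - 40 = (j + 4)*(j^2 - 3*j - 10) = (j - 5)*(j + 4)*(j + 2)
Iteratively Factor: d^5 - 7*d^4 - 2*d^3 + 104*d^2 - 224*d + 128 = (d - 1)*(d^4 - 6*d^3 - 8*d^2 + 96*d - 128) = (d - 2)*(d - 1)*(d^3 - 4*d^2 - 16*d + 64) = (d - 2)*(d - 1)*(d + 4)*(d^2 - 8*d + 16) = (d - 4)*(d - 2)*(d - 1)*(d + 4)*(d - 4)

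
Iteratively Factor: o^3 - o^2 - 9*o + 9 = (o - 3)*(o^2 + 2*o - 3) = (o - 3)*(o + 3)*(o - 1)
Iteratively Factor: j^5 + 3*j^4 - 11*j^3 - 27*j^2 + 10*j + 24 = (j - 1)*(j^4 + 4*j^3 - 7*j^2 - 34*j - 24) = (j - 1)*(j + 2)*(j^3 + 2*j^2 - 11*j - 12) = (j - 3)*(j - 1)*(j + 2)*(j^2 + 5*j + 4) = (j - 3)*(j - 1)*(j + 2)*(j + 4)*(j + 1)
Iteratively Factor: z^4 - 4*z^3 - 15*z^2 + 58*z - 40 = (z - 1)*(z^3 - 3*z^2 - 18*z + 40) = (z - 1)*(z + 4)*(z^2 - 7*z + 10) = (z - 2)*(z - 1)*(z + 4)*(z - 5)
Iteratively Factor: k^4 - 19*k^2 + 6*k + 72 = (k - 3)*(k^3 + 3*k^2 - 10*k - 24) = (k - 3)^2*(k^2 + 6*k + 8) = (k - 3)^2*(k + 4)*(k + 2)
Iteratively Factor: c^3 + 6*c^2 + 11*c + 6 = (c + 3)*(c^2 + 3*c + 2) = (c + 1)*(c + 3)*(c + 2)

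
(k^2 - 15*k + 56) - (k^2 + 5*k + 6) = 50 - 20*k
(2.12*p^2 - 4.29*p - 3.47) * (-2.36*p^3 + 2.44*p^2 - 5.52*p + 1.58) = -5.0032*p^5 + 15.2972*p^4 - 13.9808*p^3 + 18.5636*p^2 + 12.3762*p - 5.4826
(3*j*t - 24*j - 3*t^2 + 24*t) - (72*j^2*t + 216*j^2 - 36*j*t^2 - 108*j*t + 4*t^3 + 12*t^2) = -72*j^2*t - 216*j^2 + 36*j*t^2 + 111*j*t - 24*j - 4*t^3 - 15*t^2 + 24*t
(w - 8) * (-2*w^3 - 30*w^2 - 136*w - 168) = -2*w^4 - 14*w^3 + 104*w^2 + 920*w + 1344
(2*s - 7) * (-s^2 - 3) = -2*s^3 + 7*s^2 - 6*s + 21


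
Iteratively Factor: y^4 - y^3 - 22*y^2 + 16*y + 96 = (y + 4)*(y^3 - 5*y^2 - 2*y + 24) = (y - 3)*(y + 4)*(y^2 - 2*y - 8) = (y - 4)*(y - 3)*(y + 4)*(y + 2)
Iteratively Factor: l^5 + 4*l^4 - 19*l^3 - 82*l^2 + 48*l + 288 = (l + 4)*(l^4 - 19*l^2 - 6*l + 72) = (l - 2)*(l + 4)*(l^3 + 2*l^2 - 15*l - 36) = (l - 2)*(l + 3)*(l + 4)*(l^2 - l - 12) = (l - 4)*(l - 2)*(l + 3)*(l + 4)*(l + 3)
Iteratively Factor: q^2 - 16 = (q - 4)*(q + 4)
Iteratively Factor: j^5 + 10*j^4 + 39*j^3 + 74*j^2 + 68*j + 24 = (j + 2)*(j^4 + 8*j^3 + 23*j^2 + 28*j + 12) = (j + 1)*(j + 2)*(j^3 + 7*j^2 + 16*j + 12) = (j + 1)*(j + 2)^2*(j^2 + 5*j + 6) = (j + 1)*(j + 2)^2*(j + 3)*(j + 2)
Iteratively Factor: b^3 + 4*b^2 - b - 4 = (b + 4)*(b^2 - 1) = (b - 1)*(b + 4)*(b + 1)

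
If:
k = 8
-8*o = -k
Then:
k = 8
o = 1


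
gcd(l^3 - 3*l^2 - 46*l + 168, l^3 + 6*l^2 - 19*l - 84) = l^2 + 3*l - 28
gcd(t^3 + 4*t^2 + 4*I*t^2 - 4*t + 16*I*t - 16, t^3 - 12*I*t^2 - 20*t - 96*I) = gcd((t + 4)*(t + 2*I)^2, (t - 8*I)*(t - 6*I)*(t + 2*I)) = t + 2*I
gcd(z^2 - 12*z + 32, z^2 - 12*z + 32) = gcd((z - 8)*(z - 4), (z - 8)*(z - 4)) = z^2 - 12*z + 32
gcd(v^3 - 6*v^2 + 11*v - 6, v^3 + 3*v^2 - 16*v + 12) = v^2 - 3*v + 2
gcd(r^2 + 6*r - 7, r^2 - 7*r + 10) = 1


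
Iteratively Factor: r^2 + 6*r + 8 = (r + 4)*(r + 2)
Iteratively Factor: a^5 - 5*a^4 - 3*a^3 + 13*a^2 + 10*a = (a - 2)*(a^4 - 3*a^3 - 9*a^2 - 5*a) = (a - 5)*(a - 2)*(a^3 + 2*a^2 + a) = (a - 5)*(a - 2)*(a + 1)*(a^2 + a) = a*(a - 5)*(a - 2)*(a + 1)*(a + 1)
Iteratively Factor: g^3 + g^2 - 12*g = (g - 3)*(g^2 + 4*g) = (g - 3)*(g + 4)*(g)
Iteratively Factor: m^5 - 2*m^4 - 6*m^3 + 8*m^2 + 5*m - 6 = (m + 2)*(m^4 - 4*m^3 + 2*m^2 + 4*m - 3) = (m - 3)*(m + 2)*(m^3 - m^2 - m + 1) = (m - 3)*(m + 1)*(m + 2)*(m^2 - 2*m + 1) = (m - 3)*(m - 1)*(m + 1)*(m + 2)*(m - 1)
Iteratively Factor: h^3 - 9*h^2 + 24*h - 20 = (h - 2)*(h^2 - 7*h + 10) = (h - 2)^2*(h - 5)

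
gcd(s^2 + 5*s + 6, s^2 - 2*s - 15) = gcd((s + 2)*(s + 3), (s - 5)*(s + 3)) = s + 3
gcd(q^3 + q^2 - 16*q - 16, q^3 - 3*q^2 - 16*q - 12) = q + 1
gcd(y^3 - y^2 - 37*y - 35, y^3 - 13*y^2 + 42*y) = y - 7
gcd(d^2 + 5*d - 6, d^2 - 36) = d + 6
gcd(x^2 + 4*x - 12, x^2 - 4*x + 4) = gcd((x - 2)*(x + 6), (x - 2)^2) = x - 2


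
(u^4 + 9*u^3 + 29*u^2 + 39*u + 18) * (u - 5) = u^5 + 4*u^4 - 16*u^3 - 106*u^2 - 177*u - 90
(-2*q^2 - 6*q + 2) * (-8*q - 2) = 16*q^3 + 52*q^2 - 4*q - 4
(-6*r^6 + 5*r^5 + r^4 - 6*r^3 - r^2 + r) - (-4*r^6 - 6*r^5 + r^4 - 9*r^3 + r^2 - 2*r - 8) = -2*r^6 + 11*r^5 + 3*r^3 - 2*r^2 + 3*r + 8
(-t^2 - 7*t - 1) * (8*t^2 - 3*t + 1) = -8*t^4 - 53*t^3 + 12*t^2 - 4*t - 1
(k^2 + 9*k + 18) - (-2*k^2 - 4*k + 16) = 3*k^2 + 13*k + 2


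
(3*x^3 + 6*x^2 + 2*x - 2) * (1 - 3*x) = -9*x^4 - 15*x^3 + 8*x - 2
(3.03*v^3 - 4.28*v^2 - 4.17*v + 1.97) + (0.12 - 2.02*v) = 3.03*v^3 - 4.28*v^2 - 6.19*v + 2.09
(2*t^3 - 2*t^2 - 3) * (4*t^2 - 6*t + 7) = 8*t^5 - 20*t^4 + 26*t^3 - 26*t^2 + 18*t - 21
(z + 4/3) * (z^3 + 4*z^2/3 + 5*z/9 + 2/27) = z^4 + 8*z^3/3 + 7*z^2/3 + 22*z/27 + 8/81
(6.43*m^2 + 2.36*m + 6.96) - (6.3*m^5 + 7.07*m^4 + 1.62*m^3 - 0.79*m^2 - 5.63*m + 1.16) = -6.3*m^5 - 7.07*m^4 - 1.62*m^3 + 7.22*m^2 + 7.99*m + 5.8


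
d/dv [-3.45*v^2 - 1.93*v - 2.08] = -6.9*v - 1.93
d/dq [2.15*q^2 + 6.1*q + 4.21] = 4.3*q + 6.1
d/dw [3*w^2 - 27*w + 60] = 6*w - 27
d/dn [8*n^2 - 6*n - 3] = 16*n - 6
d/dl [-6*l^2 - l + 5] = -12*l - 1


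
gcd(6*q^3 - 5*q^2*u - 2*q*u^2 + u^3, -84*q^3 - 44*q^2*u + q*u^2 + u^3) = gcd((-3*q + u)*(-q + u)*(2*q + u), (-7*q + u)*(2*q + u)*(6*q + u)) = 2*q + u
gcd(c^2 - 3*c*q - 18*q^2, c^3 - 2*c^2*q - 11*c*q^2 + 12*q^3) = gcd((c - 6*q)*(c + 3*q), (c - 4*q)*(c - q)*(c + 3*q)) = c + 3*q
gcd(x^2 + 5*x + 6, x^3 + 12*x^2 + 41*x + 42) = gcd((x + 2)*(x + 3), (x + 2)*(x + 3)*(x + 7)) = x^2 + 5*x + 6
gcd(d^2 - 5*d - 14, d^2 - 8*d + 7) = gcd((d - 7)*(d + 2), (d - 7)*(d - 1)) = d - 7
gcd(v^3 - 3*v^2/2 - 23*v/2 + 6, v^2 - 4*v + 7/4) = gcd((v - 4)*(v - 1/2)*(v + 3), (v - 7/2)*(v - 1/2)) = v - 1/2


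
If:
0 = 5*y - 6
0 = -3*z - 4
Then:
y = 6/5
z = -4/3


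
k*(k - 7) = k^2 - 7*k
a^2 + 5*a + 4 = (a + 1)*(a + 4)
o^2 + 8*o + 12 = (o + 2)*(o + 6)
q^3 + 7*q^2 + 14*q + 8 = (q + 1)*(q + 2)*(q + 4)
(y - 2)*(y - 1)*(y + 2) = y^3 - y^2 - 4*y + 4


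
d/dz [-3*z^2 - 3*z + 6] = -6*z - 3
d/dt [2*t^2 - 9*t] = 4*t - 9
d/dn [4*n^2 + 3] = 8*n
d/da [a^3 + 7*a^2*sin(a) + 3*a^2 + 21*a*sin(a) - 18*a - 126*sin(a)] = 7*a^2*cos(a) + 3*a^2 + 14*a*sin(a) + 21*a*cos(a) + 6*a + 21*sin(a) - 126*cos(a) - 18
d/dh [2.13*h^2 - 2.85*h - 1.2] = 4.26*h - 2.85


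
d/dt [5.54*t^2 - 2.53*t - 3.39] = 11.08*t - 2.53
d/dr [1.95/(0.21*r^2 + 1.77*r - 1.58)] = (-0.819*r - 3.4515)/(0.21*r^2 + 1.77*r - 1.58)^2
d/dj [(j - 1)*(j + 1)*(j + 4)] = 3*j^2 + 8*j - 1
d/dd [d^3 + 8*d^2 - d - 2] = 3*d^2 + 16*d - 1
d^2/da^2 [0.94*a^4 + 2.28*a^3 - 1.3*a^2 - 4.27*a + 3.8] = 11.28*a^2 + 13.68*a - 2.6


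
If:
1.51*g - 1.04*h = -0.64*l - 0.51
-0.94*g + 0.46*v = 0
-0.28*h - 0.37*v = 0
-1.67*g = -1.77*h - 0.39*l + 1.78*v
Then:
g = -0.02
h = 0.07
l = -0.63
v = -0.05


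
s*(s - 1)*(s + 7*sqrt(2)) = s^3 - s^2 + 7*sqrt(2)*s^2 - 7*sqrt(2)*s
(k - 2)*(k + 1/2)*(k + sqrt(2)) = k^3 - 3*k^2/2 + sqrt(2)*k^2 - 3*sqrt(2)*k/2 - k - sqrt(2)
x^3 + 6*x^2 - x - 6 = (x - 1)*(x + 1)*(x + 6)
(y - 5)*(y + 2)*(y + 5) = y^3 + 2*y^2 - 25*y - 50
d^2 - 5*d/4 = d*(d - 5/4)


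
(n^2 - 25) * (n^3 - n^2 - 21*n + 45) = n^5 - n^4 - 46*n^3 + 70*n^2 + 525*n - 1125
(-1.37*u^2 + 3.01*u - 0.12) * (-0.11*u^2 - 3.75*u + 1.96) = 0.1507*u^4 + 4.8064*u^3 - 13.9595*u^2 + 6.3496*u - 0.2352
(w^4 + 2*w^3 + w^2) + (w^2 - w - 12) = w^4 + 2*w^3 + 2*w^2 - w - 12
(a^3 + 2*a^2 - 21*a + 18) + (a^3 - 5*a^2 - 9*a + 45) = 2*a^3 - 3*a^2 - 30*a + 63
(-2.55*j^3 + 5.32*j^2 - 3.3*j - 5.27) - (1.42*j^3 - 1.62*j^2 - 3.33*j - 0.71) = -3.97*j^3 + 6.94*j^2 + 0.0300000000000002*j - 4.56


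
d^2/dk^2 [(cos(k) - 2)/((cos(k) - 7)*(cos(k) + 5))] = (6*(1 - cos(k)^2)^2 - cos(k)^5 - 220*cos(k)^3 + 358*cos(k)^2 - 1131*cos(k) - 302)/((cos(k) - 7)^3*(cos(k) + 5)^3)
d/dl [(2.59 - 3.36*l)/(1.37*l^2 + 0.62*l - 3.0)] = (4.6032*l^2 - 7.0966*l + 8.4742)/(1.8769*l^4 + 1.6988*l^3 - 7.8356*l^2 - 3.72*l + 9.0)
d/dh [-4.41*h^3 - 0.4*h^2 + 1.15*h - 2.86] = -13.23*h^2 - 0.8*h + 1.15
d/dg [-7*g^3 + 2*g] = 2 - 21*g^2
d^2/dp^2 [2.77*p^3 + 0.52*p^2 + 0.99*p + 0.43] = 16.62*p + 1.04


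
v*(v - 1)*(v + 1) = v^3 - v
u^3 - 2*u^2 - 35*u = u*(u - 7)*(u + 5)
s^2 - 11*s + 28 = (s - 7)*(s - 4)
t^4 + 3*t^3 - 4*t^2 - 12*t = t*(t - 2)*(t + 2)*(t + 3)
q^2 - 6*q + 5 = (q - 5)*(q - 1)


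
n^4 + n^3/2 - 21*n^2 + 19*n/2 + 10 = (n - 4)*(n - 1)*(n + 1/2)*(n + 5)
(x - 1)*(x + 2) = x^2 + x - 2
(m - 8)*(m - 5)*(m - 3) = m^3 - 16*m^2 + 79*m - 120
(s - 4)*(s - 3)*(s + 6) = s^3 - s^2 - 30*s + 72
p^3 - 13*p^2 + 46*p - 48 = (p - 8)*(p - 3)*(p - 2)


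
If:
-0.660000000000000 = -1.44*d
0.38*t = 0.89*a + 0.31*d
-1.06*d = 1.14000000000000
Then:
No Solution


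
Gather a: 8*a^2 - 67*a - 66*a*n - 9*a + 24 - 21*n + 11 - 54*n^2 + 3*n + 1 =8*a^2 + a*(-66*n - 76) - 54*n^2 - 18*n + 36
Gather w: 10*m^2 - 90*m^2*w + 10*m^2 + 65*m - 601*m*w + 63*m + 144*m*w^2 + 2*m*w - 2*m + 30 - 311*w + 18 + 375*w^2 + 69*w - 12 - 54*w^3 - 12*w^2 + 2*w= 20*m^2 + 126*m - 54*w^3 + w^2*(144*m + 363) + w*(-90*m^2 - 599*m - 240) + 36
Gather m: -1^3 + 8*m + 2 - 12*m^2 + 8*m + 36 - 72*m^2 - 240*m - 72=-84*m^2 - 224*m - 35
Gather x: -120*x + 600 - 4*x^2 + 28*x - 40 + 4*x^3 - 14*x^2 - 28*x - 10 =4*x^3 - 18*x^2 - 120*x + 550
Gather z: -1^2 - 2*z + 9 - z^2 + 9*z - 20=-z^2 + 7*z - 12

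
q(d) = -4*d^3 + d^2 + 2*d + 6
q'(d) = -12*d^2 + 2*d + 2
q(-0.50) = 5.75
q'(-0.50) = -2.00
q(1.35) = 0.68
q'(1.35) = -17.17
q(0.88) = 5.81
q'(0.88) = -5.53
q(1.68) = -6.78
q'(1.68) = -28.51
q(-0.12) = 5.78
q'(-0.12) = 1.59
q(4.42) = -311.03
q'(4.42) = -223.60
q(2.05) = -20.16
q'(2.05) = -44.33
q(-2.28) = 54.05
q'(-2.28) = -64.94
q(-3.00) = 117.00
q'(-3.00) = -112.00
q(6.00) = -810.00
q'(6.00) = -418.00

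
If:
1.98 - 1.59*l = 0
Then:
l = 1.25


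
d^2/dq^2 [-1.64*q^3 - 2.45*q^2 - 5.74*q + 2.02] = -9.84*q - 4.9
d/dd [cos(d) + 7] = -sin(d)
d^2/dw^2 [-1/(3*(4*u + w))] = -2/(3*(4*u + w)^3)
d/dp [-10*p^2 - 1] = -20*p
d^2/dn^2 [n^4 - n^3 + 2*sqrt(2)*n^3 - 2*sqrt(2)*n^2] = 12*n^2 - 6*n + 12*sqrt(2)*n - 4*sqrt(2)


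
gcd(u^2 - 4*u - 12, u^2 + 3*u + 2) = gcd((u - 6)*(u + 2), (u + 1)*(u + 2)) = u + 2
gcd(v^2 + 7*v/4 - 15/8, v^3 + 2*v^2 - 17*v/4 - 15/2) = v + 5/2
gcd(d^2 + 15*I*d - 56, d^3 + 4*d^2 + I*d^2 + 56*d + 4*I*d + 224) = d + 8*I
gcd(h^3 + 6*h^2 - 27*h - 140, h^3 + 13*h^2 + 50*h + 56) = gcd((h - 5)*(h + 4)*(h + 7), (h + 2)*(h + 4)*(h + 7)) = h^2 + 11*h + 28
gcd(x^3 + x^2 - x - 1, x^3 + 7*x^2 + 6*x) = x + 1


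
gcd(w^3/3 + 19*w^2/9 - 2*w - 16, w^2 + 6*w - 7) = 1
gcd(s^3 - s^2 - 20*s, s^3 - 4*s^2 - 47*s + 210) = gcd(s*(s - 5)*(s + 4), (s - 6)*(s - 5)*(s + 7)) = s - 5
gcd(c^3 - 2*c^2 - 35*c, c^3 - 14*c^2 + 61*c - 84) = c - 7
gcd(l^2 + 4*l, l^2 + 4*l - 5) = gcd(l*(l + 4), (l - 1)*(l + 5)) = 1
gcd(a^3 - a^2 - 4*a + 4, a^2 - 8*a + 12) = a - 2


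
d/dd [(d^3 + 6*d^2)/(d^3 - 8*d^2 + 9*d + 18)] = 2*d*(-7*d^3 + 9*d^2 + 54*d + 108)/(d^6 - 16*d^5 + 82*d^4 - 108*d^3 - 207*d^2 + 324*d + 324)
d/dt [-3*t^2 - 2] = -6*t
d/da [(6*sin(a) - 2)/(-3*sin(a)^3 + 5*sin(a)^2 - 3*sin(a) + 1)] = 4*(9*sin(a)^2 - 12*sin(a) + 5)*sin(a)*cos(a)/((sin(a) - 1)^2*(3*sin(a)^2 - 2*sin(a) + 1)^2)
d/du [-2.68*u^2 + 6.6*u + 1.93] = 6.6 - 5.36*u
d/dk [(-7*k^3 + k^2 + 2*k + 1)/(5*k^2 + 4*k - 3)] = (-35*k^4 - 56*k^3 + 57*k^2 - 16*k - 10)/(25*k^4 + 40*k^3 - 14*k^2 - 24*k + 9)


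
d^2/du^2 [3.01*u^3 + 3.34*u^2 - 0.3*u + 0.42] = 18.06*u + 6.68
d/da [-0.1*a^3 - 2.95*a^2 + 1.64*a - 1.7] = -0.3*a^2 - 5.9*a + 1.64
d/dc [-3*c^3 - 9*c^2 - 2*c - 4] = -9*c^2 - 18*c - 2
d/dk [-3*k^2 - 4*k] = -6*k - 4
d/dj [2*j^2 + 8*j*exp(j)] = 8*j*exp(j) + 4*j + 8*exp(j)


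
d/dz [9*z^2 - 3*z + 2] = 18*z - 3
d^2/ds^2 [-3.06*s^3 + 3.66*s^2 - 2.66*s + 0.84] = 7.32 - 18.36*s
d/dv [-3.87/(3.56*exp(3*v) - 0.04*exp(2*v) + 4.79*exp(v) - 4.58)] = (41.3316*exp(2*v) - 0.3096*exp(v) + 18.5373)*exp(v)/(3.56*exp(3*v) - 0.04*exp(2*v) + 4.79*exp(v) - 4.58)^2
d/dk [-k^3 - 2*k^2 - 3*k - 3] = -3*k^2 - 4*k - 3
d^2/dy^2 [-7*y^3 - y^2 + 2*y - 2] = -42*y - 2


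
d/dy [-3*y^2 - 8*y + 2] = -6*y - 8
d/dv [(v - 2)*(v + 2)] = 2*v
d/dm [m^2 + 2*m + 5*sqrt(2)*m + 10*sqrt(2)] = 2*m + 2 + 5*sqrt(2)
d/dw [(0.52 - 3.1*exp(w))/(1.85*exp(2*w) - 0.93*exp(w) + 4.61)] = (5.735*exp(2*w) - 1.924*exp(w) - 13.8074)*exp(w)/(3.4225*exp(4*w) - 3.441*exp(3*w) + 17.9219*exp(2*w) - 8.5746*exp(w) + 21.2521)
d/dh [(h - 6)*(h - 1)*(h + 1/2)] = 3*h^2 - 13*h + 5/2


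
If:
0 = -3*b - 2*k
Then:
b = -2*k/3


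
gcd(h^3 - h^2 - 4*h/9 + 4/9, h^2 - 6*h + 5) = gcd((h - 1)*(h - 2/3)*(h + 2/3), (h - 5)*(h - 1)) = h - 1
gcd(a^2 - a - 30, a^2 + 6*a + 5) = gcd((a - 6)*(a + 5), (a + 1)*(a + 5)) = a + 5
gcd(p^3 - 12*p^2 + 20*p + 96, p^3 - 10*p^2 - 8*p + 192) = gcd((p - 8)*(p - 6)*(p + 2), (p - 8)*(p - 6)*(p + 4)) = p^2 - 14*p + 48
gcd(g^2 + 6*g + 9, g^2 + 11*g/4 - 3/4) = g + 3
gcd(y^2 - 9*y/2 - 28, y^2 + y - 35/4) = y + 7/2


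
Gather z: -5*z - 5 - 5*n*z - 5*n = -5*n + z*(-5*n - 5) - 5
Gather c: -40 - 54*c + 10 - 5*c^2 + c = -5*c^2 - 53*c - 30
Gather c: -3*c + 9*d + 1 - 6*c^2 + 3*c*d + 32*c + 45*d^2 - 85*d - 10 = -6*c^2 + c*(3*d + 29) + 45*d^2 - 76*d - 9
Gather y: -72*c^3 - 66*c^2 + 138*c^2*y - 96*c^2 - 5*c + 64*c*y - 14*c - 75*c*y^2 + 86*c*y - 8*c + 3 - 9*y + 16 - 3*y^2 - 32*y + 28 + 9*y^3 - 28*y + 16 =-72*c^3 - 162*c^2 - 27*c + 9*y^3 + y^2*(-75*c - 3) + y*(138*c^2 + 150*c - 69) + 63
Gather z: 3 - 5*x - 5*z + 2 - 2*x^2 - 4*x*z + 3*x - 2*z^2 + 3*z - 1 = -2*x^2 - 2*x - 2*z^2 + z*(-4*x - 2) + 4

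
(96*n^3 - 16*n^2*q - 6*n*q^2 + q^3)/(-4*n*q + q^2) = -24*n^2/q - 2*n + q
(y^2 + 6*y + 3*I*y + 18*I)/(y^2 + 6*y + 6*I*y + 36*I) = (y + 3*I)/(y + 6*I)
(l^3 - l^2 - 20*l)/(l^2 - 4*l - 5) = l*(l + 4)/(l + 1)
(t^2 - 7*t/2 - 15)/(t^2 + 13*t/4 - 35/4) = 2*(2*t^2 - 7*t - 30)/(4*t^2 + 13*t - 35)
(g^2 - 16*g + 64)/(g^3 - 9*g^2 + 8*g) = (g - 8)/(g*(g - 1))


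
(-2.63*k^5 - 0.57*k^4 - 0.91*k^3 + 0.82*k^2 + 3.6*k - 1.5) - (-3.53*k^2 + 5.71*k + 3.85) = -2.63*k^5 - 0.57*k^4 - 0.91*k^3 + 4.35*k^2 - 2.11*k - 5.35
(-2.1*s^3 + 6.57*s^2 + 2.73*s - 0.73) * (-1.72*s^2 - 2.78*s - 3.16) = 3.612*s^5 - 5.4624*s^4 - 16.3242*s^3 - 27.095*s^2 - 6.5974*s + 2.3068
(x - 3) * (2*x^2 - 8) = 2*x^3 - 6*x^2 - 8*x + 24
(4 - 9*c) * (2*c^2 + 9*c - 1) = -18*c^3 - 73*c^2 + 45*c - 4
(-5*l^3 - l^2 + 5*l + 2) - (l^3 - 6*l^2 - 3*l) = -6*l^3 + 5*l^2 + 8*l + 2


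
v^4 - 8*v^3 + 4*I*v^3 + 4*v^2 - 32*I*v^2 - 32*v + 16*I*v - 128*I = (v - 8)*(v - 2*I)*(v + 2*I)*(v + 4*I)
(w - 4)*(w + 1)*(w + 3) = w^3 - 13*w - 12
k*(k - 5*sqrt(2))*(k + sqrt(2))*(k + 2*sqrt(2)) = k^4 - 2*sqrt(2)*k^3 - 26*k^2 - 20*sqrt(2)*k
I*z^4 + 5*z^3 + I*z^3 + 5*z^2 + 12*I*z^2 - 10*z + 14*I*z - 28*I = (z + 2)*(z - 7*I)*(z + 2*I)*(I*z - I)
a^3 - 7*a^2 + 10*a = a*(a - 5)*(a - 2)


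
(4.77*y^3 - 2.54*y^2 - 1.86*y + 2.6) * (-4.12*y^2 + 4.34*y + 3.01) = -19.6524*y^5 + 31.1666*y^4 + 10.9973*y^3 - 26.4298*y^2 + 5.6854*y + 7.826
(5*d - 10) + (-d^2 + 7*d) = -d^2 + 12*d - 10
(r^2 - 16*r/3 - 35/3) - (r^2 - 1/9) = -16*r/3 - 104/9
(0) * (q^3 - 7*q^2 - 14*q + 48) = 0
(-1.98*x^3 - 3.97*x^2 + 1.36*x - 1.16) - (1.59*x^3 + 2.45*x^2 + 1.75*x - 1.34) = -3.57*x^3 - 6.42*x^2 - 0.39*x + 0.18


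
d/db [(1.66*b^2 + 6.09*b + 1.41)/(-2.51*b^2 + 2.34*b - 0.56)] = (19.1703*b^2 + 5.219*b - 6.7098)/(6.3001*b^4 - 11.7468*b^3 + 8.2868*b^2 - 2.6208*b + 0.3136)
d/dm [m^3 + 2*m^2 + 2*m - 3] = 3*m^2 + 4*m + 2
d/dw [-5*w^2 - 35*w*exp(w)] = -35*w*exp(w) - 10*w - 35*exp(w)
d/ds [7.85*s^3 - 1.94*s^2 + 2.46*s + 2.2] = 23.55*s^2 - 3.88*s + 2.46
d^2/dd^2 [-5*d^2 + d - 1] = -10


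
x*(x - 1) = x^2 - x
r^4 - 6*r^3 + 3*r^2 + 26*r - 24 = (r - 4)*(r - 3)*(r - 1)*(r + 2)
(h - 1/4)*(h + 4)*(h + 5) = h^3 + 35*h^2/4 + 71*h/4 - 5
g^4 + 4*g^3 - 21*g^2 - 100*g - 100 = (g - 5)*(g + 2)^2*(g + 5)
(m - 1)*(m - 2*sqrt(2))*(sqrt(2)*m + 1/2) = sqrt(2)*m^3 - 7*m^2/2 - sqrt(2)*m^2 - sqrt(2)*m + 7*m/2 + sqrt(2)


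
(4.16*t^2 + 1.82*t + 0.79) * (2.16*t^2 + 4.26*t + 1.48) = 8.9856*t^4 + 21.6528*t^3 + 15.6164*t^2 + 6.059*t + 1.1692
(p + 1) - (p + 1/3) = 2/3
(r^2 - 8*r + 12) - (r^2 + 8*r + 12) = -16*r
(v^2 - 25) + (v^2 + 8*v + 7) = 2*v^2 + 8*v - 18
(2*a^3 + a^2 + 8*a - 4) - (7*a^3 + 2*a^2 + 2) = -5*a^3 - a^2 + 8*a - 6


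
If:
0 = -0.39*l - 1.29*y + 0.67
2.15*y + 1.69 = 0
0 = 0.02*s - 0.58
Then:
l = 4.32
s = 29.00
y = -0.79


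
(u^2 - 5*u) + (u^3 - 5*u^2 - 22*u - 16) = u^3 - 4*u^2 - 27*u - 16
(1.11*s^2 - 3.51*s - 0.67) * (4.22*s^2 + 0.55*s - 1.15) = 4.6842*s^4 - 14.2017*s^3 - 6.0344*s^2 + 3.668*s + 0.7705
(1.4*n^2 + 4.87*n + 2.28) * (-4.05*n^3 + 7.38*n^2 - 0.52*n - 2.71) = -5.67*n^5 - 9.3915*n^4 + 25.9786*n^3 + 10.5*n^2 - 14.3833*n - 6.1788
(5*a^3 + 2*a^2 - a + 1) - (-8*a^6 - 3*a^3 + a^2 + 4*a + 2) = 8*a^6 + 8*a^3 + a^2 - 5*a - 1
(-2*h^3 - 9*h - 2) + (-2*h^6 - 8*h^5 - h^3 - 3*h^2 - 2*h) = -2*h^6 - 8*h^5 - 3*h^3 - 3*h^2 - 11*h - 2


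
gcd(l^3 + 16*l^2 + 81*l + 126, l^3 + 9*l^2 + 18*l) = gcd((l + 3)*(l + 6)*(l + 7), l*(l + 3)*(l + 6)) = l^2 + 9*l + 18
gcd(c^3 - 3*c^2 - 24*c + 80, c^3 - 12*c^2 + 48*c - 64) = c^2 - 8*c + 16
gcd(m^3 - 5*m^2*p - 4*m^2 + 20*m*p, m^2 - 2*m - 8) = m - 4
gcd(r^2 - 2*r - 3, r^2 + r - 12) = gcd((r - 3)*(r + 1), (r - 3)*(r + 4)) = r - 3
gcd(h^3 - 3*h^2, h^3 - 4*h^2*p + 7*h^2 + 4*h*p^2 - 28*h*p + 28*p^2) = 1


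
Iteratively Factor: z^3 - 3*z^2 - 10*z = (z + 2)*(z^2 - 5*z) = z*(z + 2)*(z - 5)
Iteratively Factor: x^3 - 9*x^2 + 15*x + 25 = (x + 1)*(x^2 - 10*x + 25) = (x - 5)*(x + 1)*(x - 5)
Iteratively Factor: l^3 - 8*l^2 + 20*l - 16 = (l - 4)*(l^2 - 4*l + 4) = (l - 4)*(l - 2)*(l - 2)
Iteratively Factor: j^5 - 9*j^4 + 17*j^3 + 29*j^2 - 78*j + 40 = (j + 2)*(j^4 - 11*j^3 + 39*j^2 - 49*j + 20) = (j - 1)*(j + 2)*(j^3 - 10*j^2 + 29*j - 20) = (j - 4)*(j - 1)*(j + 2)*(j^2 - 6*j + 5) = (j - 5)*(j - 4)*(j - 1)*(j + 2)*(j - 1)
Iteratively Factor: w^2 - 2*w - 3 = (w - 3)*(w + 1)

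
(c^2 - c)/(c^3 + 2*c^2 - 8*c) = (c - 1)/(c^2 + 2*c - 8)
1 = 1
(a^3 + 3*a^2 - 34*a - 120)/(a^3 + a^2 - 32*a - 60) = (a + 4)/(a + 2)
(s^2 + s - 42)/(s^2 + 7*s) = (s - 6)/s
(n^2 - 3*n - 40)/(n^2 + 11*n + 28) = (n^2 - 3*n - 40)/(n^2 + 11*n + 28)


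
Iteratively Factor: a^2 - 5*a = (a - 5)*(a)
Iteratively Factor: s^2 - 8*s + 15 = (s - 5)*(s - 3)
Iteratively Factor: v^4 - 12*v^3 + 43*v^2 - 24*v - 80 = (v - 5)*(v^3 - 7*v^2 + 8*v + 16) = (v - 5)*(v - 4)*(v^2 - 3*v - 4) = (v - 5)*(v - 4)*(v + 1)*(v - 4)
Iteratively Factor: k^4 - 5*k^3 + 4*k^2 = (k)*(k^3 - 5*k^2 + 4*k) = k^2*(k^2 - 5*k + 4) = k^2*(k - 4)*(k - 1)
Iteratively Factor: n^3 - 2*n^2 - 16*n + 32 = (n + 4)*(n^2 - 6*n + 8) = (n - 2)*(n + 4)*(n - 4)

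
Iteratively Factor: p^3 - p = (p + 1)*(p^2 - p) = p*(p + 1)*(p - 1)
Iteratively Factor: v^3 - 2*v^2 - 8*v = (v - 4)*(v^2 + 2*v) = v*(v - 4)*(v + 2)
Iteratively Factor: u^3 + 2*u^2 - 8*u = (u + 4)*(u^2 - 2*u) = u*(u + 4)*(u - 2)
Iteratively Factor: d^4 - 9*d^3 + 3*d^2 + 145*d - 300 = (d - 3)*(d^3 - 6*d^2 - 15*d + 100) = (d - 5)*(d - 3)*(d^2 - d - 20) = (d - 5)^2*(d - 3)*(d + 4)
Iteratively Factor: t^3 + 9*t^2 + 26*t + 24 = (t + 2)*(t^2 + 7*t + 12) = (t + 2)*(t + 3)*(t + 4)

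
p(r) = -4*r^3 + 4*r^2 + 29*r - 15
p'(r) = -12*r^2 + 8*r + 29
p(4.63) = -191.99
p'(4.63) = -191.20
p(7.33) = -1162.85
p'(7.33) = -557.11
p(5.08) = -288.84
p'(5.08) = -240.04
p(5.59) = -426.61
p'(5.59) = -301.26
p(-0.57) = -29.49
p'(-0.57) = 20.54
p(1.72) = 26.36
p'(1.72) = 7.26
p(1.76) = 26.62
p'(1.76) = 5.91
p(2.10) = 26.50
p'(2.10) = -7.12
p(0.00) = -15.00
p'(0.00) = 29.00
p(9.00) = -2346.00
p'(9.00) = -871.00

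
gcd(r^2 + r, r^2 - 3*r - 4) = r + 1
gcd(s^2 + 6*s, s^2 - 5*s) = s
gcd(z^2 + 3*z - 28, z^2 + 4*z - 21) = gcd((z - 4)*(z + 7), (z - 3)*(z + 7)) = z + 7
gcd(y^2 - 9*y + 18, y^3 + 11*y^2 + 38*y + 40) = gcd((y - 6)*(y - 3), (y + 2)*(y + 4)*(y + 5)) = 1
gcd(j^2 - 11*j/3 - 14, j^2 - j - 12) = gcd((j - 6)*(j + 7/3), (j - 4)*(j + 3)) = 1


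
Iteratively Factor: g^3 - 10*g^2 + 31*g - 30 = (g - 3)*(g^2 - 7*g + 10) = (g - 5)*(g - 3)*(g - 2)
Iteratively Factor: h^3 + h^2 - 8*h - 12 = (h + 2)*(h^2 - h - 6) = (h - 3)*(h + 2)*(h + 2)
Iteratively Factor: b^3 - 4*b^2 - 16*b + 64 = (b - 4)*(b^2 - 16) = (b - 4)*(b + 4)*(b - 4)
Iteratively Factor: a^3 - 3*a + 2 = (a + 2)*(a^2 - 2*a + 1) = (a - 1)*(a + 2)*(a - 1)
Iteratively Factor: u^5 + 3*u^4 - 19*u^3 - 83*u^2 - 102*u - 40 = (u - 5)*(u^4 + 8*u^3 + 21*u^2 + 22*u + 8) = (u - 5)*(u + 4)*(u^3 + 4*u^2 + 5*u + 2) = (u - 5)*(u + 1)*(u + 4)*(u^2 + 3*u + 2) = (u - 5)*(u + 1)*(u + 2)*(u + 4)*(u + 1)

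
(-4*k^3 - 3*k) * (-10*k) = 40*k^4 + 30*k^2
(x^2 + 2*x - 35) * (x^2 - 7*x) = x^4 - 5*x^3 - 49*x^2 + 245*x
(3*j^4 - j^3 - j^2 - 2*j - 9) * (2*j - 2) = 6*j^5 - 8*j^4 - 2*j^2 - 14*j + 18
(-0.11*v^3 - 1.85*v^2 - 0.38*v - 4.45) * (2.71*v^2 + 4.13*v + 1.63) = -0.2981*v^5 - 5.4678*v^4 - 8.8496*v^3 - 16.6444*v^2 - 18.9979*v - 7.2535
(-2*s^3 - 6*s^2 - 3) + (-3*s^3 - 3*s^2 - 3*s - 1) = -5*s^3 - 9*s^2 - 3*s - 4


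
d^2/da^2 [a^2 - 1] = 2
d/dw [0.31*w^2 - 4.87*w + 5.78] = 0.62*w - 4.87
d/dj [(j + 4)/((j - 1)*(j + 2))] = (-j^2 - 8*j - 6)/(j^4 + 2*j^3 - 3*j^2 - 4*j + 4)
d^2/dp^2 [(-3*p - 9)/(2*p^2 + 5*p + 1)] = 6*(-(p + 3)*(4*p + 5)^2 + (6*p + 11)*(2*p^2 + 5*p + 1))/(2*p^2 + 5*p + 1)^3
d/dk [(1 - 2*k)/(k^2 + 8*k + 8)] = 2*(k^2 - k - 12)/(k^4 + 16*k^3 + 80*k^2 + 128*k + 64)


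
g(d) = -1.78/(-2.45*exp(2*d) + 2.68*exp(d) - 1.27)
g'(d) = -1.78*(4.9*exp(2*d) - 2.68*exp(d))/(-2.45*exp(2*d) + 2.68*exp(d) - 1.27)^2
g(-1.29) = 2.48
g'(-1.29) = 1.27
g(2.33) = 0.01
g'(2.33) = -0.02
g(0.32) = 0.80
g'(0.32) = -2.01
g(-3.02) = 1.55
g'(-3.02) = 0.16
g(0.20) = 1.08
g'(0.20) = -2.63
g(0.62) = 0.37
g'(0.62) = -0.94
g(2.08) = 0.01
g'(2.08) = -0.03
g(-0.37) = 3.03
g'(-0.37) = -2.51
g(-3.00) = 1.56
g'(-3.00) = 0.17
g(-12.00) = 1.40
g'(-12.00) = 0.00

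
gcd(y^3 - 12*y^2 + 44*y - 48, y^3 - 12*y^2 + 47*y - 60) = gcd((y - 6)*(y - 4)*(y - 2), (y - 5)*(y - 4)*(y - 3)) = y - 4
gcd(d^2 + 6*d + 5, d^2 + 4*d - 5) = d + 5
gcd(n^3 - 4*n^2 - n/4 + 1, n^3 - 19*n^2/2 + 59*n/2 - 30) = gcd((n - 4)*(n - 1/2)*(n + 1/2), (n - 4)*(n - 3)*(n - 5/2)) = n - 4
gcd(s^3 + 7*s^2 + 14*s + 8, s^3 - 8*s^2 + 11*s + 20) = s + 1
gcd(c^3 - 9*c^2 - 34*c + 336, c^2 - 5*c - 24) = c - 8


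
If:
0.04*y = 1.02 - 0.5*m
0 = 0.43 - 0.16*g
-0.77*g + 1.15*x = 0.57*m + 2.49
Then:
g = 2.69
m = 2.04 - 0.08*y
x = 4.97580434782609 - 0.0396521739130435*y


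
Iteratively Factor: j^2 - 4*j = (j - 4)*(j)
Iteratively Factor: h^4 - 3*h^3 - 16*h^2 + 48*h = (h)*(h^3 - 3*h^2 - 16*h + 48) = h*(h + 4)*(h^2 - 7*h + 12) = h*(h - 3)*(h + 4)*(h - 4)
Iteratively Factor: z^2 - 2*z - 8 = (z + 2)*(z - 4)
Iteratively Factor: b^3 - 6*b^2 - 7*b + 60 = (b - 4)*(b^2 - 2*b - 15) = (b - 4)*(b + 3)*(b - 5)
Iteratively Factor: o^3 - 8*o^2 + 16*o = (o - 4)*(o^2 - 4*o) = o*(o - 4)*(o - 4)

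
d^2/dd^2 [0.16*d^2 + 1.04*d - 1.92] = 0.320000000000000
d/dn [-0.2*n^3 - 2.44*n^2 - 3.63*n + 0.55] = -0.6*n^2 - 4.88*n - 3.63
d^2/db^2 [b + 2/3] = 0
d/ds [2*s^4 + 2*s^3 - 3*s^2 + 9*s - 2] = 8*s^3 + 6*s^2 - 6*s + 9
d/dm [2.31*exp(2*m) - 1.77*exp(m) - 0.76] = (4.62*exp(m) - 1.77)*exp(m)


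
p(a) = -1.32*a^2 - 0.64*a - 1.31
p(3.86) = -23.45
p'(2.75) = -7.90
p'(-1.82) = 4.16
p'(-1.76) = 4.01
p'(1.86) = -5.55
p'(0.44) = -1.80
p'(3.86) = -10.83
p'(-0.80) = 1.47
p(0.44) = -1.85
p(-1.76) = -4.27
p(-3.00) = -11.27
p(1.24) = -4.13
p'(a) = -2.64*a - 0.64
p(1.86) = -7.07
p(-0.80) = -1.64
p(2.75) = -13.05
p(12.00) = -199.07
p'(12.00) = -32.32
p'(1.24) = -3.91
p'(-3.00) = 7.28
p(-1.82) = -4.52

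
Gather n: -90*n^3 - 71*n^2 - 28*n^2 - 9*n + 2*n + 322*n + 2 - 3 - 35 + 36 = -90*n^3 - 99*n^2 + 315*n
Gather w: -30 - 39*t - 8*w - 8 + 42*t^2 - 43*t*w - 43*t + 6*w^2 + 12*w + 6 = 42*t^2 - 82*t + 6*w^2 + w*(4 - 43*t) - 32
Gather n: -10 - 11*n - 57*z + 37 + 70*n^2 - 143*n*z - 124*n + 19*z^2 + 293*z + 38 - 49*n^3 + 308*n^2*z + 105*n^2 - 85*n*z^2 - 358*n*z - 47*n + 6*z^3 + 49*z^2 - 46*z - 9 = -49*n^3 + n^2*(308*z + 175) + n*(-85*z^2 - 501*z - 182) + 6*z^3 + 68*z^2 + 190*z + 56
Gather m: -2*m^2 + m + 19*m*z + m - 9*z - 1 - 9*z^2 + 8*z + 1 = -2*m^2 + m*(19*z + 2) - 9*z^2 - z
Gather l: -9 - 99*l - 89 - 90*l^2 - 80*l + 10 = -90*l^2 - 179*l - 88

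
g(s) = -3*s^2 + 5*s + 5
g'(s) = 5 - 6*s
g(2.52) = -1.45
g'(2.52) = -10.12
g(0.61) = 6.93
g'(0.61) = 1.34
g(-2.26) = -21.62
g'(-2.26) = 18.56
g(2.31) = 0.54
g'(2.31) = -8.86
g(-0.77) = -0.63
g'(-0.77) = 9.62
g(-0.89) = -1.83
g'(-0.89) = 10.34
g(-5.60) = -117.08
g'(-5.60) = 38.60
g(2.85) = -5.12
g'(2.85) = -12.10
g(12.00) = -367.00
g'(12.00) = -67.00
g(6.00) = -73.00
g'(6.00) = -31.00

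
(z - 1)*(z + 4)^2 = z^3 + 7*z^2 + 8*z - 16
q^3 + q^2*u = q^2*(q + u)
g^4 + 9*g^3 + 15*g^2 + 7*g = g*(g + 1)^2*(g + 7)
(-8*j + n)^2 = 64*j^2 - 16*j*n + n^2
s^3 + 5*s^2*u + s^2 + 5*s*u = s*(s + 1)*(s + 5*u)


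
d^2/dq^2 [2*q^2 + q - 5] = 4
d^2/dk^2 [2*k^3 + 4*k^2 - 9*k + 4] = 12*k + 8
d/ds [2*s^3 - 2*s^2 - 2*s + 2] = 6*s^2 - 4*s - 2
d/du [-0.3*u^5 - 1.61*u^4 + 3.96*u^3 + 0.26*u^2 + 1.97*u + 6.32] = -1.5*u^4 - 6.44*u^3 + 11.88*u^2 + 0.52*u + 1.97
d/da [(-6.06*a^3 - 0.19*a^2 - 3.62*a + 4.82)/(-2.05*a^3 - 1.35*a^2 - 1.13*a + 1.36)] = (7.105427357601e-15*a^5 + 7.79150000000001*a^4 - 1.1464*a^3 + 0.245899999999999*a^2 + 12.4972*a + 0.5234)/(4.2025*a^6 + 5.535*a^5 + 6.4555*a^4 - 2.525*a^3 - 2.3951*a^2 - 3.0736*a + 1.8496)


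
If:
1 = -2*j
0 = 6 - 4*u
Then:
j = -1/2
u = 3/2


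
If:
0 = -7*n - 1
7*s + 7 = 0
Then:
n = -1/7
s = -1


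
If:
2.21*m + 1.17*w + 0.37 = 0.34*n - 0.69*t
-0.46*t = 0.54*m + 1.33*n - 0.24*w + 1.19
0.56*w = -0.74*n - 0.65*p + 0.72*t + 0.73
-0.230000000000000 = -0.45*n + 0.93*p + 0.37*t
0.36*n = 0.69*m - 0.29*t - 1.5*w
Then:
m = -0.03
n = -0.42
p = 0.02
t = -1.18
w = 0.31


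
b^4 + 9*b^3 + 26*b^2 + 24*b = b*(b + 2)*(b + 3)*(b + 4)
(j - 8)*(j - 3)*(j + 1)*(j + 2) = j^4 - 8*j^3 - 7*j^2 + 50*j + 48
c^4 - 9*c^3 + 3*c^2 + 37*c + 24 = (c - 8)*(c - 3)*(c + 1)^2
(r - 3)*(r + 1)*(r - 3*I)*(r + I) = r^4 - 2*r^3 - 2*I*r^3 + 4*I*r^2 - 6*r + 6*I*r - 9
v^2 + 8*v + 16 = (v + 4)^2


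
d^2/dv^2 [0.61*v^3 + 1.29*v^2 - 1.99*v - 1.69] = 3.66*v + 2.58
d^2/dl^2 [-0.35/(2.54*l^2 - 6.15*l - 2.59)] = (-4.51612*l^2 + 10.9347*l + 0.35*(5.08*l - 6.15)*(10.16*l - 12.3) + 4.60502)/(-2.54*l^2 + 6.15*l + 2.59)^3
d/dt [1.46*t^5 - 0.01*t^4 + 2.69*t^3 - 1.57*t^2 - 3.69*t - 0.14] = 7.3*t^4 - 0.04*t^3 + 8.07*t^2 - 3.14*t - 3.69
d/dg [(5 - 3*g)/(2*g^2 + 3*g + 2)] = (6*g^2 - 20*g - 21)/(4*g^4 + 12*g^3 + 17*g^2 + 12*g + 4)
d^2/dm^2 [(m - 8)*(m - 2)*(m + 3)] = 6*m - 14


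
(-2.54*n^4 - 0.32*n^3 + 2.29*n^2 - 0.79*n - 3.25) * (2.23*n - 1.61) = -5.6642*n^5 + 3.3758*n^4 + 5.6219*n^3 - 5.4486*n^2 - 5.9756*n + 5.2325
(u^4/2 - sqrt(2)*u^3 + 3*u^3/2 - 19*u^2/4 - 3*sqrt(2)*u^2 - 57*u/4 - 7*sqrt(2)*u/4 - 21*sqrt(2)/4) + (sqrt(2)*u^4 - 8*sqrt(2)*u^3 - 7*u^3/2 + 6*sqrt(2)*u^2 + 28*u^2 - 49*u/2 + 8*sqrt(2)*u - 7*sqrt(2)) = u^4/2 + sqrt(2)*u^4 - 9*sqrt(2)*u^3 - 2*u^3 + 3*sqrt(2)*u^2 + 93*u^2/4 - 155*u/4 + 25*sqrt(2)*u/4 - 49*sqrt(2)/4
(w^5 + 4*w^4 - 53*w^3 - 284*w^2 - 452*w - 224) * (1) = w^5 + 4*w^4 - 53*w^3 - 284*w^2 - 452*w - 224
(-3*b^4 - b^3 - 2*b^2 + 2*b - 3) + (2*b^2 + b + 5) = -3*b^4 - b^3 + 3*b + 2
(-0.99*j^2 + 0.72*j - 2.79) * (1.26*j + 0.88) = -1.2474*j^3 + 0.036*j^2 - 2.8818*j - 2.4552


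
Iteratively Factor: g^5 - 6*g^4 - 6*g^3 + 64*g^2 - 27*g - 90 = (g - 2)*(g^4 - 4*g^3 - 14*g^2 + 36*g + 45) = (g - 2)*(g + 3)*(g^3 - 7*g^2 + 7*g + 15) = (g - 2)*(g + 1)*(g + 3)*(g^2 - 8*g + 15) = (g - 5)*(g - 2)*(g + 1)*(g + 3)*(g - 3)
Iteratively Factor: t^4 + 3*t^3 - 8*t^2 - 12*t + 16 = (t - 1)*(t^3 + 4*t^2 - 4*t - 16) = (t - 1)*(t + 4)*(t^2 - 4) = (t - 2)*(t - 1)*(t + 4)*(t + 2)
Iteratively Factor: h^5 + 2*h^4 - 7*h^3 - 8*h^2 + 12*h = (h - 1)*(h^4 + 3*h^3 - 4*h^2 - 12*h) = (h - 1)*(h + 3)*(h^3 - 4*h) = h*(h - 1)*(h + 3)*(h^2 - 4) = h*(h - 2)*(h - 1)*(h + 3)*(h + 2)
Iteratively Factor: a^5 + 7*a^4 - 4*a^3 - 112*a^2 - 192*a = (a + 4)*(a^4 + 3*a^3 - 16*a^2 - 48*a) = a*(a + 4)*(a^3 + 3*a^2 - 16*a - 48) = a*(a - 4)*(a + 4)*(a^2 + 7*a + 12) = a*(a - 4)*(a + 4)^2*(a + 3)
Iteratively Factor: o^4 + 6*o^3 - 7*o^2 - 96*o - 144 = (o + 4)*(o^3 + 2*o^2 - 15*o - 36) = (o + 3)*(o + 4)*(o^2 - o - 12) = (o + 3)^2*(o + 4)*(o - 4)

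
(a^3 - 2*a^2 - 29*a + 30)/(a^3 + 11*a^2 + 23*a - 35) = (a - 6)/(a + 7)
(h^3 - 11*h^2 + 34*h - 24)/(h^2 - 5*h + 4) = h - 6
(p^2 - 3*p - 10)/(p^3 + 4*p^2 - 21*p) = (p^2 - 3*p - 10)/(p*(p^2 + 4*p - 21))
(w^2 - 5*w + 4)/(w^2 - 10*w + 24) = (w - 1)/(w - 6)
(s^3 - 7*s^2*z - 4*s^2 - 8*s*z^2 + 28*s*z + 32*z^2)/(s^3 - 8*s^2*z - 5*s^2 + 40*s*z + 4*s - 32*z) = (s + z)/(s - 1)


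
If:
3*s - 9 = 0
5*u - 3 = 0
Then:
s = 3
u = 3/5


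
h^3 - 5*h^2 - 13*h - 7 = (h - 7)*(h + 1)^2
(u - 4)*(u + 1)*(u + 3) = u^3 - 13*u - 12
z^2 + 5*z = z*(z + 5)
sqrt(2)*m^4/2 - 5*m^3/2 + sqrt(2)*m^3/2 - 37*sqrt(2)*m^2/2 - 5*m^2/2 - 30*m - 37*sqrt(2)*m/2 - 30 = (m + 1)*(m - 6*sqrt(2))*(m + 5*sqrt(2)/2)*(sqrt(2)*m/2 + 1)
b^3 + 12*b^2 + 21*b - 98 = (b - 2)*(b + 7)^2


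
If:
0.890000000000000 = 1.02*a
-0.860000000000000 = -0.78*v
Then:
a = 0.87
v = 1.10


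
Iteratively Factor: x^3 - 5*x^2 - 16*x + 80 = (x - 4)*(x^2 - x - 20) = (x - 5)*(x - 4)*(x + 4)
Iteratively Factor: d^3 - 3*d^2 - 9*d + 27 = (d - 3)*(d^2 - 9) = (d - 3)*(d + 3)*(d - 3)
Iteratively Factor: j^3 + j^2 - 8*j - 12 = (j + 2)*(j^2 - j - 6) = (j - 3)*(j + 2)*(j + 2)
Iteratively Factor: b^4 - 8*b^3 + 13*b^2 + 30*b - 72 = (b - 4)*(b^3 - 4*b^2 - 3*b + 18) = (b - 4)*(b - 3)*(b^2 - b - 6) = (b - 4)*(b - 3)*(b + 2)*(b - 3)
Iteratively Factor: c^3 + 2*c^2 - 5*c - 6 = (c - 2)*(c^2 + 4*c + 3) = (c - 2)*(c + 1)*(c + 3)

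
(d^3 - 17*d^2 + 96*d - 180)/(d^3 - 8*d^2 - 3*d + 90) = (d - 6)/(d + 3)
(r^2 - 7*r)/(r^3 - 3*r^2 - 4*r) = (7 - r)/(-r^2 + 3*r + 4)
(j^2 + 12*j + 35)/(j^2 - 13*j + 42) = (j^2 + 12*j + 35)/(j^2 - 13*j + 42)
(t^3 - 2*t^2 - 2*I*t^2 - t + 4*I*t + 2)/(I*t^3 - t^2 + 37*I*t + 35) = (-I*t^2 + t*(-1 + 2*I) + 2)/(t^2 + 2*I*t + 35)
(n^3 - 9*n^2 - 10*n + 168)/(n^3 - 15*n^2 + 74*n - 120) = (n^2 - 3*n - 28)/(n^2 - 9*n + 20)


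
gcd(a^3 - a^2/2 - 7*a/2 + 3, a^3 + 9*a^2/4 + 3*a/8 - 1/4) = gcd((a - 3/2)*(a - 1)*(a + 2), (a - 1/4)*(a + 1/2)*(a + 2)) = a + 2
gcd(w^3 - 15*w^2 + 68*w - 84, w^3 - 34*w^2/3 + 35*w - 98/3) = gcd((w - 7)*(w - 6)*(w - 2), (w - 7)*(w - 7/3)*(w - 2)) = w^2 - 9*w + 14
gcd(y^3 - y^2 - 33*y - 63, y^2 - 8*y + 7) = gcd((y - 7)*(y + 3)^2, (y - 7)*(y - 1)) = y - 7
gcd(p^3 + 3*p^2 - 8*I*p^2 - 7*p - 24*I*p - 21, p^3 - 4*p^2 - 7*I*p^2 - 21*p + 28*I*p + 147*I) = p^2 + p*(3 - 7*I) - 21*I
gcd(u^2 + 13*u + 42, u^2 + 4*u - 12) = u + 6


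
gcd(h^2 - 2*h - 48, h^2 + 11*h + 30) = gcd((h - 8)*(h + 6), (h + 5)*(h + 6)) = h + 6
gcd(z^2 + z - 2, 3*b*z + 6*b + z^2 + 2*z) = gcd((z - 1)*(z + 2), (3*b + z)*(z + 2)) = z + 2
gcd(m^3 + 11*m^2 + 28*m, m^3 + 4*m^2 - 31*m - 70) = m + 7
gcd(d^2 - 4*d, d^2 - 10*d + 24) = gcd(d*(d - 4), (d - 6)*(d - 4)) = d - 4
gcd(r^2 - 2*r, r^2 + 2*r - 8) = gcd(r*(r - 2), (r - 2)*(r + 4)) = r - 2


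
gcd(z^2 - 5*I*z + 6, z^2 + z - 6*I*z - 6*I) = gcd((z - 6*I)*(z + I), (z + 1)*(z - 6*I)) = z - 6*I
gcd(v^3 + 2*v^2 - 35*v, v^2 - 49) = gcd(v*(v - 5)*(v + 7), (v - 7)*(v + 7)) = v + 7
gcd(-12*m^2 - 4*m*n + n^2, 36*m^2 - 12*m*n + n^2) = 6*m - n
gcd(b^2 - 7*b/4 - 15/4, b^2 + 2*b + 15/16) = b + 5/4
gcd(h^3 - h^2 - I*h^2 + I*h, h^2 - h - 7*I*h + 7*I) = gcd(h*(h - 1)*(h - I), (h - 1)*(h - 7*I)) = h - 1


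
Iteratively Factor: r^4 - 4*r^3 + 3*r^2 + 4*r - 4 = (r + 1)*(r^3 - 5*r^2 + 8*r - 4) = (r - 2)*(r + 1)*(r^2 - 3*r + 2) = (r - 2)*(r - 1)*(r + 1)*(r - 2)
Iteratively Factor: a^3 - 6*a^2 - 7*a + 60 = (a + 3)*(a^2 - 9*a + 20) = (a - 4)*(a + 3)*(a - 5)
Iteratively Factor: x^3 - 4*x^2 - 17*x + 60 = (x - 3)*(x^2 - x - 20) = (x - 5)*(x - 3)*(x + 4)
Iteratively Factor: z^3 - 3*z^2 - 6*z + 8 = (z - 4)*(z^2 + z - 2) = (z - 4)*(z - 1)*(z + 2)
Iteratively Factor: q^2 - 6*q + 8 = (q - 4)*(q - 2)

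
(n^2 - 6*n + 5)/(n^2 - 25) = (n - 1)/(n + 5)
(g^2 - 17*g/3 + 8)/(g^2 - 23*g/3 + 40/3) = (g - 3)/(g - 5)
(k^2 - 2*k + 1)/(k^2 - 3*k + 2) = (k - 1)/(k - 2)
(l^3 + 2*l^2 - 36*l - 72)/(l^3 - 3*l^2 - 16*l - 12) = (l + 6)/(l + 1)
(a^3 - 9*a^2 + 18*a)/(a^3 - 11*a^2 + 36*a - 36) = a/(a - 2)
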